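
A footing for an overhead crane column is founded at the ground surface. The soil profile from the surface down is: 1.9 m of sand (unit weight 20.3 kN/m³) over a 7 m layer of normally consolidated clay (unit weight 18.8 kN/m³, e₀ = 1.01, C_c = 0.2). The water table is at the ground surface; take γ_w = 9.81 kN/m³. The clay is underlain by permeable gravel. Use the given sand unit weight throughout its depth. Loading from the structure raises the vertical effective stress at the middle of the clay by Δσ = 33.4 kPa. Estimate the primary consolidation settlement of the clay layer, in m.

S_c ≈ 0.151 m

Mid-depth of clay below the ground surface: z = 1.9 + 7/2 = 5.4 m.
Total vertical stress at mid-clay: σ_v = 20.3×1.9 + 18.8×3.5 = 104.37 kPa.
Pore pressure: u = 9.81×(5.4 − 0) = 52.974 kPa.
Initial effective stress: σ'_0 = σ_v − u = 104.37 − 52.974 = 51.396 kPa.
Final effective stress: σ'_f = σ'_0 + Δσ = 51.396 + 33.4 = 84.796 kPa.
Normally consolidated clay, so the full stress increment lies on the virgin compression line:
S_c = C_c·H/(1+e₀)·log₁₀(σ'_f/σ'_0) = 0.2×7/(1+1.01)×log₁₀(84.796/51.396)
    = 0.69652 × 0.21745 = 0.1515 m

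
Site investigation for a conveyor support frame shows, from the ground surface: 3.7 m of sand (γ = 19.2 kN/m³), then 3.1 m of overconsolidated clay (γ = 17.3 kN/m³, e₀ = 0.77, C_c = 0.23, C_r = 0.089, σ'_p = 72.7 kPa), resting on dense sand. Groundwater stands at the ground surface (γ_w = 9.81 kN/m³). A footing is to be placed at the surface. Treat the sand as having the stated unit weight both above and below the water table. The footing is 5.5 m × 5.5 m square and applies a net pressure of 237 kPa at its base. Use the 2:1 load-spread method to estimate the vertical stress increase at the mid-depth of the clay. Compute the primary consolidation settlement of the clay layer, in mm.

S_c ≈ 100 mm

Mid-depth of clay below the ground surface: z = 3.7 + 3.1/2 = 5.25 m.
Total vertical stress at mid-clay: σ_v = 19.2×3.7 + 17.3×1.55 = 97.855 kPa.
Pore pressure: u = 9.81×(5.25 − 0) = 51.503 kPa.
Initial effective stress: σ'_0 = σ_v − u = 97.855 − 51.503 = 46.352 kPa.
Stress increase at mid-clay by the 2:1 spreading method:
Δσ = qBL/((B+z)(L+z)) = 237×5.5×5.5/((5.5+5.25)(5.5+5.25)) = 62.038 kPa
Final effective stress: σ'_f = 46.352 + 62.038 = 108.39 kPa.
σ'_f = 108.39 > σ'_p = 72.7 kPa, so the stress path crosses the preconsolidation pressure — recompression up to σ'_p, then virgin compression beyond:
S_c = H/(1+e₀)·[C_r·log₁₀(σ'_p/σ'_0) + C_c·log₁₀(σ'_f/σ'_p)]
    = 3.1/1.77 × [0.089×log₁₀(72.7/46.352) + 0.23×log₁₀(108.39/72.7)]
    = 1.7514 × [0.017396 + 0.039895] = 0.1003 m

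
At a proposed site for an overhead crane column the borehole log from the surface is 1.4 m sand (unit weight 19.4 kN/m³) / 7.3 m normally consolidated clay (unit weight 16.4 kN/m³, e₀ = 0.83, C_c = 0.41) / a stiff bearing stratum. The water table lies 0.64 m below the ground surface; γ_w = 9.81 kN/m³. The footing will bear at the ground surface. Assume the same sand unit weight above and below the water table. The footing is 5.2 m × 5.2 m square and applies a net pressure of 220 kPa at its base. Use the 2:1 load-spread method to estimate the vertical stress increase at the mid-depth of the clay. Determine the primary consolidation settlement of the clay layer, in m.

Mid-depth of clay below the ground surface: z = 1.4 + 7.3/2 = 5.05 m.
Total vertical stress at mid-clay: σ_v = 19.4×1.4 + 16.4×3.65 = 87.02 kPa.
Pore pressure: u = 9.81×(5.05 − 0.64) = 43.262 kPa.
Initial effective stress: σ'_0 = σ_v − u = 87.02 − 43.262 = 43.758 kPa.
Stress increase at mid-clay by the 2:1 spreading method:
Δσ = qBL/((B+z)(L+z)) = 220×5.2×5.2/((5.2+5.05)(5.2+5.05)) = 56.622 kPa
Final effective stress: σ'_f = σ'_0 + Δσ = 43.758 + 56.622 = 100.38 kPa.
Normally consolidated clay, so the full stress increment lies on the virgin compression line:
S_c = C_c·H/(1+e₀)·log₁₀(σ'_f/σ'_0) = 0.41×7.3/(1+0.83)×log₁₀(100.38/43.758)
    = 1.6355 × 0.36059 = 0.5897 m

S_c ≈ 0.59 m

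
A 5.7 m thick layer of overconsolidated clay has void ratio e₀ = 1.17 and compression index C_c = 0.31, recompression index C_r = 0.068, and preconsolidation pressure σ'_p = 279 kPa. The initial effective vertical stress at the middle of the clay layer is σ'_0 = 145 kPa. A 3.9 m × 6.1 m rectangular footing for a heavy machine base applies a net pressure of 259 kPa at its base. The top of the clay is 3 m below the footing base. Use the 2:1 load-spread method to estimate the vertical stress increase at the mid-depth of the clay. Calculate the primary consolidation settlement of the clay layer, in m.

Mid-depth of clay below the footing base: z = 3 + 5.7/2 = 5.85 m.
Stress increase at mid-clay by the 2:1 spreading method:
Δσ = qBL/((B+z)(L+z)) = 259×3.9×6.1/((3.9+5.85)(6.1+5.85)) = 52.884 kPa
Final effective stress: σ'_f = 145 + 52.884 = 197.88 kPa.
σ'_f = 197.88 ≤ σ'_p = 279 kPa, so the clay remains overconsolidated and only the recompression index applies:
S_c = C_r·H/(1+e₀)·log₁₀(σ'_f/σ'_0) = 0.068×5.7/2.17×log₁₀(197.88/145)
    = 0.17862 × 0.13503 = 0.02412 m

S_c ≈ 0.0241 m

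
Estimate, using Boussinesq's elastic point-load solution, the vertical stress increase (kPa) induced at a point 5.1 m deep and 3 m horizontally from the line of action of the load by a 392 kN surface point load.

Boussinesq vertical stress below a point load on an elastic half-space:
Δσ_z = 3P/(2πz²) · [1 + (r/z)²]^(−5/2)
r/z = 3/5.1 = 0.58824; [1+(r/z)²]^(−5/2) = 0.47574.
Δσ_z = 3×392/(2π×5.1²) × 0.47574 = 7.1959 × 0.47574 = 3.423 kPa

Δσ_z ≈ 3.42 kPa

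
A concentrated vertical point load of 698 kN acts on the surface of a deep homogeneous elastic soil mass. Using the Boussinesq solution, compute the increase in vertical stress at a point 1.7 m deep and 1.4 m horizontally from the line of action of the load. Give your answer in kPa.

Δσ_z ≈ 31.6 kPa

Boussinesq vertical stress below a point load on an elastic half-space:
Δσ_z = 3P/(2πz²) · [1 + (r/z)²]^(−5/2)
r/z = 1.4/1.7 = 0.82353; [1+(r/z)²]^(−5/2) = 0.27409.
Δσ_z = 3×698/(2π×1.7²) × 0.27409 = 115.32 × 0.27409 = 31.61 kPa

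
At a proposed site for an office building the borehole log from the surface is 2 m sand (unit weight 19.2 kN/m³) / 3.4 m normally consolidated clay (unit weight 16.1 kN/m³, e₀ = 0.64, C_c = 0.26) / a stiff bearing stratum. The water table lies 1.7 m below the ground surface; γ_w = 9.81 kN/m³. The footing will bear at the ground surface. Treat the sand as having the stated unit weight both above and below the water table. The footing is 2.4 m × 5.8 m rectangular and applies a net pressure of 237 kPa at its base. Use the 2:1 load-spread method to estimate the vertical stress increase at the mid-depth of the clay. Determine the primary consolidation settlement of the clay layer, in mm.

Mid-depth of clay below the ground surface: z = 2 + 3.4/2 = 3.7 m.
Total vertical stress at mid-clay: σ_v = 19.2×2 + 16.1×1.7 = 65.77 kPa.
Pore pressure: u = 9.81×(3.7 − 1.7) = 19.62 kPa.
Initial effective stress: σ'_0 = σ_v − u = 65.77 − 19.62 = 46.15 kPa.
Stress increase at mid-clay by the 2:1 spreading method:
Δσ = qBL/((B+z)(L+z)) = 237×2.4×5.8/((2.4+3.7)(5.8+3.7)) = 56.929 kPa
Final effective stress: σ'_f = σ'_0 + Δσ = 46.15 + 56.929 = 103.08 kPa.
Normally consolidated clay, so the full stress increment lies on the virgin compression line:
S_c = C_c·H/(1+e₀)·log₁₀(σ'_f/σ'_0) = 0.26×3.4/(1+0.64)×log₁₀(103.08/46.15)
    = 0.53902 × 0.349 = 0.1881 m

S_c ≈ 188 mm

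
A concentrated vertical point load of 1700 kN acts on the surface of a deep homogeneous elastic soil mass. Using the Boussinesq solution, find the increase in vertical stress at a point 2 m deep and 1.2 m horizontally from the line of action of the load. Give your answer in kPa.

Δσ_z ≈ 94.1 kPa

Boussinesq vertical stress below a point load on an elastic half-space:
Δσ_z = 3P/(2πz²) · [1 + (r/z)²]^(−5/2)
r/z = 1.2/2 = 0.6; [1+(r/z)²]^(−5/2) = 0.46361.
Δσ_z = 3×1700/(2π×2²) × 0.46361 = 202.92 × 0.46361 = 94.08 kPa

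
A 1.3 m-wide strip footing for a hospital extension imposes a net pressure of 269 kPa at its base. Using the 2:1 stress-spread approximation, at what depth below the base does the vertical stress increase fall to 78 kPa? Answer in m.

2:1 spreading — at depth z the loaded area has grown by z in each plan dimension:
qB/(B+z) = Δσ_z ⇒ z = qB/Δσ_z − B = 269×1.3/78 − 1.3 = 3.183 m

z ≈ 3.18 m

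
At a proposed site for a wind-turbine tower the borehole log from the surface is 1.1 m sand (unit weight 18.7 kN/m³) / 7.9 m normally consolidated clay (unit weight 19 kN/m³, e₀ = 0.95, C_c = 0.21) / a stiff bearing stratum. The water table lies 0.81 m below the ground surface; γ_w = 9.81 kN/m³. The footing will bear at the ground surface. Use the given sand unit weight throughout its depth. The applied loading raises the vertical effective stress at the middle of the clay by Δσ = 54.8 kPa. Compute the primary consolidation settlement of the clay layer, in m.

S_c ≈ 0.259 m

Mid-depth of clay below the ground surface: z = 1.1 + 7.9/2 = 5.05 m.
Total vertical stress at mid-clay: σ_v = 18.7×1.1 + 19×3.95 = 95.62 kPa.
Pore pressure: u = 9.81×(5.05 − 0.81) = 41.594 kPa.
Initial effective stress: σ'_0 = σ_v − u = 95.62 − 41.594 = 54.026 kPa.
Final effective stress: σ'_f = σ'_0 + Δσ = 54.026 + 54.8 = 108.83 kPa.
Normally consolidated clay, so the full stress increment lies on the virgin compression line:
S_c = C_c·H/(1+e₀)·log₁₀(σ'_f/σ'_0) = 0.21×7.9/(1+0.95)×log₁₀(108.83/54.026)
    = 0.85077 × 0.30415 = 0.2588 m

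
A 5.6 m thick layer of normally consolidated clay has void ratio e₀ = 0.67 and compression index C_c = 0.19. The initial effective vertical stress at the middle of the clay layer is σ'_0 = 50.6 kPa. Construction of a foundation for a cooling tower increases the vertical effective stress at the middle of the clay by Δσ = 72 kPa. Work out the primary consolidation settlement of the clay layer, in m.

Final effective stress: σ'_f = σ'_0 + Δσ = 50.6 + 72 = 122.6 kPa.
Normally consolidated clay, so the full stress increment lies on the virgin compression line:
S_c = C_c·H/(1+e₀)·log₁₀(σ'_f/σ'_0) = 0.19×5.6/(1+0.67)×log₁₀(122.6/50.6)
    = 0.63713 × 0.38434 = 0.2449 m

S_c ≈ 0.245 m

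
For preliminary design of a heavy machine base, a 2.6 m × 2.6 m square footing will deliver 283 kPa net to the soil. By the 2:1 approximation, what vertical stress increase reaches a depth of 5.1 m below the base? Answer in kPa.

By the 2:1 method the load spreads at 1 horizontal : 2 vertical, so at depth z the loaded area has grown by z in each plan dimension:
Δσ = qBL/((B+z)(L+z)) = 283×2.6×2.6/((2.6+5.1)(2.6+5.1)) = 32.266 kPa

Δσ_z ≈ 32.3 kPa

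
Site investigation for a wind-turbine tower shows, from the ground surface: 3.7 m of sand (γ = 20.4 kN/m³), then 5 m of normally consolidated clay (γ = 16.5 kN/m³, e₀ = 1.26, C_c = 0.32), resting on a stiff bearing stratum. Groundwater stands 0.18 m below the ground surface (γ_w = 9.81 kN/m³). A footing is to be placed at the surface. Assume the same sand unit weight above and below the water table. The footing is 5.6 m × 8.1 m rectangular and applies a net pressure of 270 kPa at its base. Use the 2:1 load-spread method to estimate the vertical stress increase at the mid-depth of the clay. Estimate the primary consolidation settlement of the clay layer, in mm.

S_c ≈ 250 mm

Mid-depth of clay below the ground surface: z = 3.7 + 5/2 = 6.2 m.
Total vertical stress at mid-clay: σ_v = 20.4×3.7 + 16.5×2.5 = 116.73 kPa.
Pore pressure: u = 9.81×(6.2 − 0.18) = 59.056 kPa.
Initial effective stress: σ'_0 = σ_v − u = 116.73 − 59.056 = 57.674 kPa.
Stress increase at mid-clay by the 2:1 spreading method:
Δσ = qBL/((B+z)(L+z)) = 270×5.6×8.1/((5.6+6.2)(8.1+6.2)) = 72.58 kPa
Final effective stress: σ'_f = σ'_0 + Δσ = 57.674 + 72.58 = 130.25 kPa.
Normally consolidated clay, so the full stress increment lies on the virgin compression line:
S_c = C_c·H/(1+e₀)·log₁₀(σ'_f/σ'_0) = 0.32×5/(1+1.26)×log₁₀(130.25/57.674)
    = 0.70796 × 0.3538 = 0.2505 m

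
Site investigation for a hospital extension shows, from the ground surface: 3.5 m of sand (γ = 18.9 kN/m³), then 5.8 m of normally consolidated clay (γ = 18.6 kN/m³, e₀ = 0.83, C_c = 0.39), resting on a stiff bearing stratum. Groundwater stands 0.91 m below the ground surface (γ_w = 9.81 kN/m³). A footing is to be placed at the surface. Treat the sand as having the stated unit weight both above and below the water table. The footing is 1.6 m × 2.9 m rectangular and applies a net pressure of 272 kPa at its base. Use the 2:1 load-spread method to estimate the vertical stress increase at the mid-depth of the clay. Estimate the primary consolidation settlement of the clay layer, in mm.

Mid-depth of clay below the ground surface: z = 3.5 + 5.8/2 = 6.4 m.
Total vertical stress at mid-clay: σ_v = 18.9×3.5 + 18.6×2.9 = 120.09 kPa.
Pore pressure: u = 9.81×(6.4 − 0.91) = 53.857 kPa.
Initial effective stress: σ'_0 = σ_v − u = 120.09 − 53.857 = 66.233 kPa.
Stress increase at mid-clay by the 2:1 spreading method:
Δσ = qBL/((B+z)(L+z)) = 272×1.6×2.9/((1.6+6.4)(2.9+6.4)) = 16.963 kPa
Final effective stress: σ'_f = σ'_0 + Δσ = 66.233 + 16.963 = 83.196 kPa.
Normally consolidated clay, so the full stress increment lies on the virgin compression line:
S_c = C_c·H/(1+e₀)·log₁₀(σ'_f/σ'_0) = 0.39×5.8/(1+0.83)×log₁₀(83.196/66.233)
    = 1.2361 × 0.099028 = 0.1224 m

S_c ≈ 122 mm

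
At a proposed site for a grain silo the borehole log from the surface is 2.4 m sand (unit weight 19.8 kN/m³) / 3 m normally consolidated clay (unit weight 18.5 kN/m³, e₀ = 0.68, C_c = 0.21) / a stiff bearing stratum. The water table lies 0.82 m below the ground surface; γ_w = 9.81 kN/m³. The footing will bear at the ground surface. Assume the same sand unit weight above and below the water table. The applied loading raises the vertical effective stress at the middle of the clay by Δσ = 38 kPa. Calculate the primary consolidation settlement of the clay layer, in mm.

S_c ≈ 99.6 mm

Mid-depth of clay below the ground surface: z = 2.4 + 3/2 = 3.9 m.
Total vertical stress at mid-clay: σ_v = 19.8×2.4 + 18.5×1.5 = 75.27 kPa.
Pore pressure: u = 9.81×(3.9 − 0.82) = 30.215 kPa.
Initial effective stress: σ'_0 = σ_v − u = 75.27 − 30.215 = 45.055 kPa.
Final effective stress: σ'_f = σ'_0 + Δσ = 45.055 + 38 = 83.055 kPa.
Normally consolidated clay, so the full stress increment lies on the virgin compression line:
S_c = C_c·H/(1+e₀)·log₁₀(σ'_f/σ'_0) = 0.21×3/(1+0.68)×log₁₀(83.055/45.055)
    = 0.375 × 0.26562 = 0.09961 m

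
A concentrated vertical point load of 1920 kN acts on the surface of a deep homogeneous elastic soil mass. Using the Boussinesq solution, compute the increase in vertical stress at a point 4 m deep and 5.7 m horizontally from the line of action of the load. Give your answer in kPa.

Boussinesq vertical stress below a point load on an elastic half-space:
Δσ_z = 3P/(2πz²) · [1 + (r/z)²]^(−5/2)
r/z = 5.7/4 = 1.425; [1+(r/z)²]^(−5/2) = 0.062542.
Δσ_z = 3×1920/(2π×4²) × 0.062542 = 57.296 × 0.062542 = 3.583 kPa

Δσ_z ≈ 3.58 kPa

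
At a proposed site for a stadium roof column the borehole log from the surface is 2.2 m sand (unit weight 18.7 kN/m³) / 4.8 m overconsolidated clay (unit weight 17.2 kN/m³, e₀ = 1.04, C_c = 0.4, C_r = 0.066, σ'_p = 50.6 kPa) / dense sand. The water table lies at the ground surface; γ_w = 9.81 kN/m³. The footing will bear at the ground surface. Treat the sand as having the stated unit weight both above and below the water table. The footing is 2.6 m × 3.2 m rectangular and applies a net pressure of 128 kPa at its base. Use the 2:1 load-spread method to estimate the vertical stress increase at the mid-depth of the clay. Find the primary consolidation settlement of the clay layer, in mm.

S_c ≈ 63.9 mm

Mid-depth of clay below the ground surface: z = 2.2 + 4.8/2 = 4.6 m.
Total vertical stress at mid-clay: σ_v = 18.7×2.2 + 17.2×2.4 = 82.42 kPa.
Pore pressure: u = 9.81×(4.6 − 0) = 45.126 kPa.
Initial effective stress: σ'_0 = σ_v − u = 82.42 − 45.126 = 37.294 kPa.
Stress increase at mid-clay by the 2:1 spreading method:
Δσ = qBL/((B+z)(L+z)) = 128×2.6×3.2/((2.6+4.6)(3.2+4.6)) = 18.963 kPa
Final effective stress: σ'_f = 37.294 + 18.963 = 56.257 kPa.
σ'_f = 56.257 > σ'_p = 50.6 kPa, so the stress path crosses the preconsolidation pressure — recompression up to σ'_p, then virgin compression beyond:
S_c = H/(1+e₀)·[C_r·log₁₀(σ'_p/σ'_0) + C_c·log₁₀(σ'_f/σ'_p)]
    = 4.8/2.04 × [0.066×log₁₀(50.6/37.294) + 0.4×log₁₀(56.257/50.6)]
    = 2.3529 × [0.0087458 + 0.01841] = 0.06389 m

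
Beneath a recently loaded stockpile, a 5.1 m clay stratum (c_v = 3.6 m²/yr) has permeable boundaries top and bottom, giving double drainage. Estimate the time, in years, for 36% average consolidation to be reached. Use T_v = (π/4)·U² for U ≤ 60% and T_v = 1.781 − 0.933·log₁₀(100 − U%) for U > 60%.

t ≈ 0.184 years

Drainage path length: H_d = H/2 = 2.55 m (double drainage).
U ≤ 60%: T_v = (π/4)·U² = (π/4)×0.36² = 0.10179.
t = T_v·H_d²/c_v = 0.10179×2.55²/3.6 = 0.1839 years.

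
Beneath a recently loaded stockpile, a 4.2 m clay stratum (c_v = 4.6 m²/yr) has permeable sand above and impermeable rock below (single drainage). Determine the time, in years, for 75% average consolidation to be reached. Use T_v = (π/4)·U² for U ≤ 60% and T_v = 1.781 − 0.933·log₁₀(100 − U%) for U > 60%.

t ≈ 1.83 years

Drainage path length: H_d = H = 4.2 m (single drainage).
U > 60%: T_v = 1.781 − 0.933·log₁₀(100 − 75) = 0.47672.
t = T_v·H_d²/c_v = 0.47672×4.2²/4.6 = 1.828 years.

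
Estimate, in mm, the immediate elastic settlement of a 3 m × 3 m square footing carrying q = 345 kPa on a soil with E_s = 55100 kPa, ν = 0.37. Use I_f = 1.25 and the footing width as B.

S_e ≈ 20.3 mm

Immediate (elastic) settlement: S_e = q·B·(1−ν²)/E_s · I_f.
S_e = 345 × 3 × (1 − 0.37²) / 55100 × 1.25
    = 345 × 3 × 0.8631 / 55100 × 1.25
    = 0.02027 m = 20.27 mm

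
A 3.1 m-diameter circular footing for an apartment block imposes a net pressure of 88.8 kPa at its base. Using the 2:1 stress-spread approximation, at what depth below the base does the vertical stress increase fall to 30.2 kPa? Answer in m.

z ≈ 2.22 m

2:1 spreading — at depth z the loaded area has grown by z in each plan dimension:
qD²/(D+z)² = Δσ_z ⇒ z = D(√(q/Δσ_z) − 1) = 3.1×(√(88.8/30.2) − 1) = 2.216 m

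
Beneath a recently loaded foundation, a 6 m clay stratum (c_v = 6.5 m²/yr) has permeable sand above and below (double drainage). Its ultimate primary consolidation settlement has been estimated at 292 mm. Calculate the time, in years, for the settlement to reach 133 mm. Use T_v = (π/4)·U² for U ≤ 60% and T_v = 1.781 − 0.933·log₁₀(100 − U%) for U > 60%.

Drainage path length: H_d = H/2 = 3 m (double drainage).
U = S(t)/S_ult = 133/292 = 0.4555.
U ≤ 60%: T_v = (π/4)·U² = (π/4)×0.45548² = 0.16294.
t = T_v·H_d²/c_v = 0.16294×3²/6.5 = 0.2256 years.

t ≈ 0.226 years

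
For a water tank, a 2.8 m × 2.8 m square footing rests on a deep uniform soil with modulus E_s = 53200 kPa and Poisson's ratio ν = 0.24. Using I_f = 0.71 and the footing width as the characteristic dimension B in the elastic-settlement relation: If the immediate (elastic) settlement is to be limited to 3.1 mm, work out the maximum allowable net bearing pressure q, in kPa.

q ≈ 88 kPa

S_e = q·B·(1−ν²)/E_s · I_f  ⇒  q = S_e·E_s / (B·(1−ν²)·I_f).
q = 0.0031 × 53200 / (2.8 × 0.9424 × 0.71) = 88.03 kPa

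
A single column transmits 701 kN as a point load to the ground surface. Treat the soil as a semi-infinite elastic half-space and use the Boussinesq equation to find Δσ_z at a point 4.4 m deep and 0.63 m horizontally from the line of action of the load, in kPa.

Boussinesq vertical stress below a point load on an elastic half-space:
Δσ_z = 3P/(2πz²) · [1 + (r/z)²]^(−5/2)
r/z = 0.63/4.4 = 0.14318; [1+(r/z)²]^(−5/2) = 0.95053.
Δσ_z = 3×701/(2π×4.4²) × 0.95053 = 17.288 × 0.95053 = 16.43 kPa

Δσ_z ≈ 16.4 kPa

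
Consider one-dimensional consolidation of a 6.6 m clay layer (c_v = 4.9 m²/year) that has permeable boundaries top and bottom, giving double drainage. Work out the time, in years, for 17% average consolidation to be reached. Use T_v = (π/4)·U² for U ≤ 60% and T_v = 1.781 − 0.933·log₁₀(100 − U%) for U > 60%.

t ≈ 0.0504 years

Drainage path length: H_d = H/2 = 3.3 m (double drainage).
U ≤ 60%: T_v = (π/4)·U² = (π/4)×0.17² = 0.022698.
t = T_v·H_d²/c_v = 0.022698×3.3²/4.9 = 0.05045 years.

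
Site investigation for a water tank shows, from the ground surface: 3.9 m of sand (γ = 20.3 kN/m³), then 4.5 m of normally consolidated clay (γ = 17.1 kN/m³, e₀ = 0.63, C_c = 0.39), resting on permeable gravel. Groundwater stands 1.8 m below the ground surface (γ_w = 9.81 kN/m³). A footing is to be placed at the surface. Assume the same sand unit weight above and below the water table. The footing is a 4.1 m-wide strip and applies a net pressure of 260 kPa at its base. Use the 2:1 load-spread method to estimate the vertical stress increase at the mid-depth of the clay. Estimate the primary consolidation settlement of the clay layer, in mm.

Mid-depth of clay below the ground surface: z = 3.9 + 4.5/2 = 6.15 m.
Total vertical stress at mid-clay: σ_v = 20.3×3.9 + 17.1×2.25 = 117.65 kPa.
Pore pressure: u = 9.81×(6.15 − 1.8) = 42.673 kPa.
Initial effective stress: σ'_0 = σ_v − u = 117.65 − 42.673 = 74.977 kPa.
Stress increase at mid-clay by the 2:1 spreading method:
Δσ = qB/(B+z) = 260×4.1/(4.1+6.15) = 104 kPa
Final effective stress: σ'_f = σ'_0 + Δσ = 74.977 + 104 = 178.98 kPa.
Normally consolidated clay, so the full stress increment lies on the virgin compression line:
S_c = C_c·H/(1+e₀)·log₁₀(σ'_f/σ'_0) = 0.39×4.5/(1+0.63)×log₁₀(178.98/74.977)
    = 1.0767 × 0.37788 = 0.4069 m

S_c ≈ 407 mm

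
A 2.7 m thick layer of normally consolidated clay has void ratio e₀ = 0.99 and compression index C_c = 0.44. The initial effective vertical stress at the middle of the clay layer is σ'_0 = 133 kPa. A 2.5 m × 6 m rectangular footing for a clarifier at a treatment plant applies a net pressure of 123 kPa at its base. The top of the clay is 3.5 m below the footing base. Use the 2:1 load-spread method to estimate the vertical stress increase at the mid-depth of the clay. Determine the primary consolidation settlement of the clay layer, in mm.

Mid-depth of clay below the footing base: z = 3.5 + 2.7/2 = 4.85 m.
Stress increase at mid-clay by the 2:1 spreading method:
Δσ = qBL/((B+z)(L+z)) = 123×2.5×6/((2.5+4.85)(6+4.85)) = 23.136 kPa
Final effective stress: σ'_f = σ'_0 + Δσ = 133 + 23.136 = 156.14 kPa.
Normally consolidated clay, so the full stress increment lies on the virgin compression line:
S_c = C_c·H/(1+e₀)·log₁₀(σ'_f/σ'_0) = 0.44×2.7/(1+0.99)×log₁₀(156.14/133)
    = 0.59698 × 0.069663 = 0.04159 m

S_c ≈ 41.6 mm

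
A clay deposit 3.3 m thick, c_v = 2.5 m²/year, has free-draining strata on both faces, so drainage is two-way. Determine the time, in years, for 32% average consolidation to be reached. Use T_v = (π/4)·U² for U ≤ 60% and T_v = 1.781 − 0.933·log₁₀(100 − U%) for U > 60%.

t ≈ 0.0876 years

Drainage path length: H_d = H/2 = 1.65 m (double drainage).
U ≤ 60%: T_v = (π/4)·U² = (π/4)×0.32² = 0.080425.
t = T_v·H_d²/c_v = 0.080425×1.65²/2.5 = 0.08758 years.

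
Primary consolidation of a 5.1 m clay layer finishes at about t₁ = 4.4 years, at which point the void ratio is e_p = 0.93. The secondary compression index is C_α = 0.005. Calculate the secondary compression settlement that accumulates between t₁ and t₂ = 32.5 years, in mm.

Secondary compression: S_s = C_α·H/(1+e_p)·log₁₀(t₂/t₁)
S_s = 0.005×5.1/(1+0.93)×log₁₀(32.5/4.4)
    = 0.01321 × 0.8684 = 0.01147 m

S_s ≈ 11.5 mm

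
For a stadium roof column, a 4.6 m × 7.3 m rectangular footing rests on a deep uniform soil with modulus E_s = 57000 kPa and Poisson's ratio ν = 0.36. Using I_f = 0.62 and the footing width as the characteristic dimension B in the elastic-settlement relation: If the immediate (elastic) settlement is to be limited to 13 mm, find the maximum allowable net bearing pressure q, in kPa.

S_e = q·B·(1−ν²)/E_s · I_f  ⇒  q = S_e·E_s / (B·(1−ν²)·I_f).
q = 0.013 × 57000 / (4.6 × 0.8704 × 0.62) = 298.5 kPa

q ≈ 299 kPa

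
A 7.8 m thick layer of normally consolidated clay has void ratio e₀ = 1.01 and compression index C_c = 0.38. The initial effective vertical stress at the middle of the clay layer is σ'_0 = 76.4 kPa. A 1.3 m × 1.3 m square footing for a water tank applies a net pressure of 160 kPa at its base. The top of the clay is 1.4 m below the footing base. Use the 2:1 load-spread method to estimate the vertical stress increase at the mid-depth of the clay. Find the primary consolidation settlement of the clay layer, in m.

S_c ≈ 0.05 m

Mid-depth of clay below the footing base: z = 1.4 + 7.8/2 = 5.3 m.
Stress increase at mid-clay by the 2:1 spreading method:
Δσ = qBL/((B+z)(L+z)) = 160×1.3×1.3/((1.3+5.3)(1.3+5.3)) = 6.2075 kPa
Final effective stress: σ'_f = σ'_0 + Δσ = 76.4 + 6.2075 = 82.608 kPa.
Normally consolidated clay, so the full stress increment lies on the virgin compression line:
S_c = C_c·H/(1+e₀)·log₁₀(σ'_f/σ'_0) = 0.38×7.8/(1+1.01)×log₁₀(82.608/76.4)
    = 1.4746 × 0.033929 = 0.05003 m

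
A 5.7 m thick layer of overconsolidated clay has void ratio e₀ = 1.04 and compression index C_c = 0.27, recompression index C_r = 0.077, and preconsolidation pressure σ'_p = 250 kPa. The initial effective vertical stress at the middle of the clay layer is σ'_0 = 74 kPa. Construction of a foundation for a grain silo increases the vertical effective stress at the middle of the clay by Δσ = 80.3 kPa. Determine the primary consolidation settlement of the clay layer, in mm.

Final effective stress: σ'_f = 74 + 80.3 = 154.3 kPa.
σ'_f = 154.3 ≤ σ'_p = 250 kPa, so the clay remains overconsolidated and only the recompression index applies:
S_c = C_r·H/(1+e₀)·log₁₀(σ'_f/σ'_0) = 0.077×5.7/2.04×log₁₀(154.3/74)
    = 0.21515 × 0.31913 = 0.06866 m

S_c ≈ 68.7 mm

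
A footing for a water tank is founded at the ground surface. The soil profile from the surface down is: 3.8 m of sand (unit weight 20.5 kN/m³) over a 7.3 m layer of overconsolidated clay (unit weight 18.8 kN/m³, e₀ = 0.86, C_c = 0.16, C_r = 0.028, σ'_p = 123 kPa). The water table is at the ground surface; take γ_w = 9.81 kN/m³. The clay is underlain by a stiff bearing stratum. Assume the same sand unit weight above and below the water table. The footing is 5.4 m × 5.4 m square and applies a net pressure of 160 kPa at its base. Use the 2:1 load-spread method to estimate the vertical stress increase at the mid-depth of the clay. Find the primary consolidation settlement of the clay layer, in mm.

Mid-depth of clay below the ground surface: z = 3.8 + 7.3/2 = 7.45 m.
Total vertical stress at mid-clay: σ_v = 20.5×3.8 + 18.8×3.65 = 146.52 kPa.
Pore pressure: u = 9.81×(7.45 − 0) = 73.085 kPa.
Initial effective stress: σ'_0 = σ_v − u = 146.52 − 73.085 = 73.435 kPa.
Stress increase at mid-clay by the 2:1 spreading method:
Δσ = qBL/((B+z)(L+z)) = 160×5.4×5.4/((5.4+7.45)(5.4+7.45)) = 28.255 kPa
Final effective stress: σ'_f = 73.435 + 28.255 = 101.69 kPa.
σ'_f = 101.69 ≤ σ'_p = 123 kPa, so the clay remains overconsolidated and only the recompression index applies:
S_c = C_r·H/(1+e₀)·log₁₀(σ'_f/σ'_0) = 0.028×7.3/1.86×log₁₀(101.69/73.435)
    = 0.10989 × 0.14138 = 0.01554 m

S_c ≈ 15.5 mm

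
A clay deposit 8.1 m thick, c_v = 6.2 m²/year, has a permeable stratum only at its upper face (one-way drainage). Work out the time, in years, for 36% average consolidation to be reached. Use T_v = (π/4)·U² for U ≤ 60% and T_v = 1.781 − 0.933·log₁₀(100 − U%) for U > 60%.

Drainage path length: H_d = H = 8.1 m (single drainage).
U ≤ 60%: T_v = (π/4)·U² = (π/4)×0.36² = 0.10179.
t = T_v·H_d²/c_v = 0.10179×8.1²/6.2 = 1.077 years.

t ≈ 1.08 years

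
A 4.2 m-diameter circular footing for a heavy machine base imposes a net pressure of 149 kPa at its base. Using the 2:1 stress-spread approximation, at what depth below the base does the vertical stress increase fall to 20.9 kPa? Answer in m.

2:1 spreading — at depth z the loaded area has grown by z in each plan dimension:
qD²/(D+z)² = Δσ_z ⇒ z = D(√(q/Δσ_z) − 1) = 4.2×(√(149/20.9) − 1) = 7.014 m

z ≈ 7.01 m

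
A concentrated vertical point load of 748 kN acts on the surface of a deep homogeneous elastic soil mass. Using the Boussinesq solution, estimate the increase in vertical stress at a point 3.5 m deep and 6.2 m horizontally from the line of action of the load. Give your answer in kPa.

Boussinesq vertical stress below a point load on an elastic half-space:
Δσ_z = 3P/(2πz²) · [1 + (r/z)²]^(−5/2)
r/z = 6.2/3.5 = 1.7714; [1+(r/z)²]^(−5/2) = 0.02871.
Δσ_z = 3×748/(2π×3.5²) × 0.02871 = 29.155 × 0.02871 = 0.837 kPa

Δσ_z ≈ 0.837 kPa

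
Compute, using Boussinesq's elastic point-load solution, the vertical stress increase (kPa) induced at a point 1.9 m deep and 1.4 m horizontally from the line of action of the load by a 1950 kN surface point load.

Boussinesq vertical stress below a point load on an elastic half-space:
Δσ_z = 3P/(2πz²) · [1 + (r/z)²]^(−5/2)
r/z = 1.4/1.9 = 0.73684; [1+(r/z)²]^(−5/2) = 0.33817.
Δσ_z = 3×1950/(2π×1.9²) × 0.33817 = 257.91 × 0.33817 = 87.22 kPa

Δσ_z ≈ 87.2 kPa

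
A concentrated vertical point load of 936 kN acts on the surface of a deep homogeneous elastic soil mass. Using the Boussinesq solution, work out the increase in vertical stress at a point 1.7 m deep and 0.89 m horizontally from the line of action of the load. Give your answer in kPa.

Δσ_z ≈ 84.4 kPa

Boussinesq vertical stress below a point load on an elastic half-space:
Δσ_z = 3P/(2πz²) · [1 + (r/z)²]^(−5/2)
r/z = 0.89/1.7 = 0.52353; [1+(r/z)²]^(−5/2) = 0.54576.
Δσ_z = 3×936/(2π×1.7²) × 0.54576 = 154.64 × 0.54576 = 84.4 kPa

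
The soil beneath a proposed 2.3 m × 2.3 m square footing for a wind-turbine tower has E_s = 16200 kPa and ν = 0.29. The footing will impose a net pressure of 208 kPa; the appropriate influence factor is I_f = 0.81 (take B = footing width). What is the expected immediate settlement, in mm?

Immediate (elastic) settlement: S_e = q·B·(1−ν²)/E_s · I_f.
S_e = 208 × 2.3 × (1 − 0.29²) / 16200 × 0.81
    = 208 × 2.3 × 0.9159 / 16200 × 0.81
    = 0.02191 m = 21.91 mm

S_e ≈ 21.9 mm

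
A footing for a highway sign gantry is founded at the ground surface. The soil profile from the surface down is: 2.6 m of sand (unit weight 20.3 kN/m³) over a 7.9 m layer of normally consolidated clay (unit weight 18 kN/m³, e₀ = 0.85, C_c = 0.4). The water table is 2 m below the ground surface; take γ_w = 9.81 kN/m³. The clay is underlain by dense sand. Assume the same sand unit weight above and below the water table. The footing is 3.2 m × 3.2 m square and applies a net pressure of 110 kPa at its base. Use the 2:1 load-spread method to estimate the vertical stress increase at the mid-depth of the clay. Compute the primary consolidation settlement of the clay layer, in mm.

S_c ≈ 103 mm

Mid-depth of clay below the ground surface: z = 2.6 + 7.9/2 = 6.55 m.
Total vertical stress at mid-clay: σ_v = 20.3×2.6 + 18×3.95 = 123.88 kPa.
Pore pressure: u = 9.81×(6.55 − 2) = 44.636 kPa.
Initial effective stress: σ'_0 = σ_v − u = 123.88 − 44.636 = 79.244 kPa.
Stress increase at mid-clay by the 2:1 spreading method:
Δσ = qBL/((B+z)(L+z)) = 110×3.2×3.2/((3.2+6.55)(3.2+6.55)) = 11.849 kPa
Final effective stress: σ'_f = σ'_0 + Δσ = 79.244 + 11.849 = 91.093 kPa.
Normally consolidated clay, so the full stress increment lies on the virgin compression line:
S_c = C_c·H/(1+e₀)·log₁₀(σ'_f/σ'_0) = 0.4×7.9/(1+0.85)×log₁₀(91.093/79.244)
    = 1.7081 × 0.060519 = 0.1034 m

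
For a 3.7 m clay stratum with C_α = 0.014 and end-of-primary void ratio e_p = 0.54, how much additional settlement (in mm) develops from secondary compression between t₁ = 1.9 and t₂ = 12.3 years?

S_s ≈ 27.3 mm

Secondary compression: S_s = C_α·H/(1+e_p)·log₁₀(t₂/t₁)
S_s = 0.014×3.7/(1+0.54)×log₁₀(12.3/1.9)
    = 0.03364 × 0.8112 = 0.02728 m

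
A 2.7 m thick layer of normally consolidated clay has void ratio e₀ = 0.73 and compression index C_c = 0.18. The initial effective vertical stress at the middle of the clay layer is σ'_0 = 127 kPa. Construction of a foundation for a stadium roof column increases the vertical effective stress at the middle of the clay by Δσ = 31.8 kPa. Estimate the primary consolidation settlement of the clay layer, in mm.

S_c ≈ 27.3 mm

Final effective stress: σ'_f = σ'_0 + Δσ = 127 + 31.8 = 158.8 kPa.
Normally consolidated clay, so the full stress increment lies on the virgin compression line:
S_c = C_c·H/(1+e₀)·log₁₀(σ'_f/σ'_0) = 0.18×2.7/(1+0.73)×log₁₀(158.8/127)
    = 0.28092 × 0.097047 = 0.02726 m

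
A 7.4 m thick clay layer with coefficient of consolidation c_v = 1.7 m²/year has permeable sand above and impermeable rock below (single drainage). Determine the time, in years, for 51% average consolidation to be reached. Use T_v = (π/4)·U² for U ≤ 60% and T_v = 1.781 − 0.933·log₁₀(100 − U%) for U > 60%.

Drainage path length: H_d = H = 7.4 m (single drainage).
U ≤ 60%: T_v = (π/4)·U² = (π/4)×0.51² = 0.20428.
t = T_v·H_d²/c_v = 0.20428×7.4²/1.7 = 6.58 years.

t ≈ 6.58 years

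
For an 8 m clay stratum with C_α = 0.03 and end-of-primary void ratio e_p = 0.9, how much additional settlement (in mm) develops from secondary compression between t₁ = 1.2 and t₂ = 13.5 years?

Secondary compression: S_s = C_α·H/(1+e_p)·log₁₀(t₂/t₁)
S_s = 0.03×8/(1+0.9)×log₁₀(13.5/1.2)
    = 0.1263 × 1.051 = 0.1328 m

S_s ≈ 133 mm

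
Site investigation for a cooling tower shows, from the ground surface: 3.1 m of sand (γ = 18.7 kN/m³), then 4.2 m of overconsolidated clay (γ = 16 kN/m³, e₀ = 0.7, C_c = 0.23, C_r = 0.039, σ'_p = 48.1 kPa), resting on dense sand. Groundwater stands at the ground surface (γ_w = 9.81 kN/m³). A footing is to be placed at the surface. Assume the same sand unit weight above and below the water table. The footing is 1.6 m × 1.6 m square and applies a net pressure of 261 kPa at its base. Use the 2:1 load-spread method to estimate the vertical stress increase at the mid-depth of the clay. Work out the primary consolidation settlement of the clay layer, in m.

Mid-depth of clay below the ground surface: z = 3.1 + 4.2/2 = 5.2 m.
Total vertical stress at mid-clay: σ_v = 18.7×3.1 + 16×2.1 = 91.57 kPa.
Pore pressure: u = 9.81×(5.2 − 0) = 51.012 kPa.
Initial effective stress: σ'_0 = σ_v − u = 91.57 − 51.012 = 40.558 kPa.
Stress increase at mid-clay by the 2:1 spreading method:
Δσ = qBL/((B+z)(L+z)) = 261×1.6×1.6/((1.6+5.2)(1.6+5.2)) = 14.45 kPa
Final effective stress: σ'_f = 40.558 + 14.45 = 55.008 kPa.
σ'_f = 55.008 > σ'_p = 48.1 kPa, so the stress path crosses the preconsolidation pressure — recompression up to σ'_p, then virgin compression beyond:
S_c = H/(1+e₀)·[C_r·log₁₀(σ'_p/σ'_0) + C_c·log₁₀(σ'_f/σ'_p)]
    = 4.2/1.7 × [0.039×log₁₀(48.1/40.558) + 0.23×log₁₀(55.008/48.1)]
    = 2.4706 × [0.0028887 + 0.013405] = 0.04026 m

S_c ≈ 0.0403 m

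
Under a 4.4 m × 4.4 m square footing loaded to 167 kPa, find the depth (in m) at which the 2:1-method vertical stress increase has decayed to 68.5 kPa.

z ≈ 2.47 m

2:1 spreading — at depth z the loaded area has grown by z in each plan dimension:
qB²/(B+z)² = Δσ_z ⇒ z = B(√(q/Δσ_z) − 1) = 4.4×(√(167/68.5) − 1) = 2.47 m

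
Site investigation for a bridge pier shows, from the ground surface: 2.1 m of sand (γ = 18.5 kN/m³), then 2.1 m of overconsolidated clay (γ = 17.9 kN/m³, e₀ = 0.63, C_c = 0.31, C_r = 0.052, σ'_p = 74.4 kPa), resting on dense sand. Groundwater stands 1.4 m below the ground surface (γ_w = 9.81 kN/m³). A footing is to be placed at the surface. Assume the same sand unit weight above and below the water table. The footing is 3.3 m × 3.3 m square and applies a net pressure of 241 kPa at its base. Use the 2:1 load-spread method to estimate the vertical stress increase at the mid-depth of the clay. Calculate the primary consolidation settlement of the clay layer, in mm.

S_c ≈ 75.1 mm

Mid-depth of clay below the ground surface: z = 2.1 + 2.1/2 = 3.15 m.
Total vertical stress at mid-clay: σ_v = 18.5×2.1 + 17.9×1.05 = 57.645 kPa.
Pore pressure: u = 9.81×(3.15 − 1.4) = 17.168 kPa.
Initial effective stress: σ'_0 = σ_v − u = 57.645 − 17.168 = 40.477 kPa.
Stress increase at mid-clay by the 2:1 spreading method:
Δσ = qBL/((B+z)(L+z)) = 241×3.3×3.3/((3.3+3.15)(3.3+3.15)) = 63.085 kPa
Final effective stress: σ'_f = 40.477 + 63.085 = 103.56 kPa.
σ'_f = 103.56 > σ'_p = 74.4 kPa, so the stress path crosses the preconsolidation pressure — recompression up to σ'_p, then virgin compression beyond:
S_c = H/(1+e₀)·[C_r·log₁₀(σ'_p/σ'_0) + C_c·log₁₀(σ'_f/σ'_p)]
    = 2.1/1.63 × [0.052×log₁₀(74.4/40.477) + 0.31×log₁₀(103.56/74.4)]
    = 1.2883 × [0.013747 + 0.044522] = 0.07507 m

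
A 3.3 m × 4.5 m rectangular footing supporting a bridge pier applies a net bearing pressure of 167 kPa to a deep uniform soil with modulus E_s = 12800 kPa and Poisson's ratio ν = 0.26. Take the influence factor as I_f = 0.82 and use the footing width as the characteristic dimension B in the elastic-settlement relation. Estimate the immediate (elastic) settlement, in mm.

Immediate (elastic) settlement: S_e = q·B·(1−ν²)/E_s · I_f.
S_e = 167 × 3.3 × (1 − 0.26²) / 12800 × 0.82
    = 167 × 3.3 × 0.9324 / 12800 × 0.82
    = 0.03292 m = 32.92 mm

S_e ≈ 32.9 mm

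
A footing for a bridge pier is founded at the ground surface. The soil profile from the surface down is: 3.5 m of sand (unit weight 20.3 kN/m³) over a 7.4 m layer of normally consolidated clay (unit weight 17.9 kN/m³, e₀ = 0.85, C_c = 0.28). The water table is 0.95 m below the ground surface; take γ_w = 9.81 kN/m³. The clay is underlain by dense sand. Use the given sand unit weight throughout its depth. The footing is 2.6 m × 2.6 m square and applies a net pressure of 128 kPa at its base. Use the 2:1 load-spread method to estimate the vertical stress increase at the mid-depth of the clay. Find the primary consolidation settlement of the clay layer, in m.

Mid-depth of clay below the ground surface: z = 3.5 + 7.4/2 = 7.2 m.
Total vertical stress at mid-clay: σ_v = 20.3×3.5 + 17.9×3.7 = 137.28 kPa.
Pore pressure: u = 9.81×(7.2 − 0.95) = 61.312 kPa.
Initial effective stress: σ'_0 = σ_v − u = 137.28 − 61.312 = 75.968 kPa.
Stress increase at mid-clay by the 2:1 spreading method:
Δσ = qBL/((B+z)(L+z)) = 128×2.6×2.6/((2.6+7.2)(2.6+7.2)) = 9.0096 kPa
Final effective stress: σ'_f = σ'_0 + Δσ = 75.968 + 9.0096 = 84.978 kPa.
Normally consolidated clay, so the full stress increment lies on the virgin compression line:
S_c = C_c·H/(1+e₀)·log₁₀(σ'_f/σ'_0) = 0.28×7.4/(1+0.85)×log₁₀(84.978/75.968)
    = 1.12 × 0.048676 = 0.05452 m

S_c ≈ 0.0545 m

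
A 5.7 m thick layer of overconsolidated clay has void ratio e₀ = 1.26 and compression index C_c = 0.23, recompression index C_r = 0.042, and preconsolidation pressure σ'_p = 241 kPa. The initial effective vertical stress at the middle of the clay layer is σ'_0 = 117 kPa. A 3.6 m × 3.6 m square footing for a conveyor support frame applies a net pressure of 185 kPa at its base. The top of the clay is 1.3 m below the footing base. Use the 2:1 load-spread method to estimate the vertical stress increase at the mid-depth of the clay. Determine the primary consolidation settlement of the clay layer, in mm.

S_c ≈ 13.5 mm

Mid-depth of clay below the footing base: z = 1.3 + 5.7/2 = 4.15 m.
Stress increase at mid-clay by the 2:1 spreading method:
Δσ = qBL/((B+z)(L+z)) = 185×3.6×3.6/((3.6+4.15)(3.6+4.15)) = 39.918 kPa
Final effective stress: σ'_f = 117 + 39.918 = 156.92 kPa.
σ'_f = 156.92 ≤ σ'_p = 241 kPa, so the clay remains overconsolidated and only the recompression index applies:
S_c = C_r·H/(1+e₀)·log₁₀(σ'_f/σ'_0) = 0.042×5.7/2.26×log₁₀(156.92/117)
    = 0.10593 × 0.12749 = 0.0135 m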